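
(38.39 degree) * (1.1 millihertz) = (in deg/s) 0.04223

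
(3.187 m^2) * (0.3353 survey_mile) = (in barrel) 1.082e+04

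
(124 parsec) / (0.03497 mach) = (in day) 3.719e+12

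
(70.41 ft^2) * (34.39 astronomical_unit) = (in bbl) 2.117e+14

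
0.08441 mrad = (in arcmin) 0.2902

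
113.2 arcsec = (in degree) 0.03144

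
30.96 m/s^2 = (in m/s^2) 30.96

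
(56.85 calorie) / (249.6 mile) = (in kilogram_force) 6.038e-05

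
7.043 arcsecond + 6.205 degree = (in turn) 0.01724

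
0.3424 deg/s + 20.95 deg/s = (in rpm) 3.549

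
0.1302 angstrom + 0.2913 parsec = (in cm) 8.989e+17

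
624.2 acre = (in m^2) 2.526e+06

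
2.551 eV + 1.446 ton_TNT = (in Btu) 5.734e+06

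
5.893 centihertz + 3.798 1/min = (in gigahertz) 1.222e-10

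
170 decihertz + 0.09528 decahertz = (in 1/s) 17.95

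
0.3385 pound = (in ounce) 5.416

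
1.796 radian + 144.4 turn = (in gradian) 5.787e+04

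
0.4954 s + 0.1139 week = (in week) 0.1139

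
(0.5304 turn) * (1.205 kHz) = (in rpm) 3.835e+04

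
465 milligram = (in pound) 0.001025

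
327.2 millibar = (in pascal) 3.272e+04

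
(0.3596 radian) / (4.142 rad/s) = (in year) 2.753e-09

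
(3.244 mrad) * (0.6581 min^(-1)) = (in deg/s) 0.002039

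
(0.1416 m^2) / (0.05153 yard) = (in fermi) 3.005e+15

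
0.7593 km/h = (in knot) 0.41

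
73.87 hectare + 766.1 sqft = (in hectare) 73.88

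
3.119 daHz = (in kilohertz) 0.03119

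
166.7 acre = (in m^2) 6.746e+05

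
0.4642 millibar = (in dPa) 464.2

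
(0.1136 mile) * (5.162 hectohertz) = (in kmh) 3.397e+05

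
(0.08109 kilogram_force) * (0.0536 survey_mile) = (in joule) 68.6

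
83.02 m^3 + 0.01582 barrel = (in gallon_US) 2.193e+04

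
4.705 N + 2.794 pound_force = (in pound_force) 3.852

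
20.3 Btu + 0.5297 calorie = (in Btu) 20.3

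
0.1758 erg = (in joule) 1.758e-08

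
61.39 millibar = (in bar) 0.06139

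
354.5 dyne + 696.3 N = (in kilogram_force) 71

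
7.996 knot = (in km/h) 14.81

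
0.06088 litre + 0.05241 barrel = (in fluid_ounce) 283.8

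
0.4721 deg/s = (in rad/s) 0.00824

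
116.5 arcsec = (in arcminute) 1.942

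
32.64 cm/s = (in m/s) 0.3264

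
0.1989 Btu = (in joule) 209.9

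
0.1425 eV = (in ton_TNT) 5.457e-30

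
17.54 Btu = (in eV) 1.155e+23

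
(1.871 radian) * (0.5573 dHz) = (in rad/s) 0.1043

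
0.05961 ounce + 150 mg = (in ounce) 0.0649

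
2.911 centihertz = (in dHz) 0.2911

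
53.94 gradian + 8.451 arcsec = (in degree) 48.55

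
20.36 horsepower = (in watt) 1.518e+04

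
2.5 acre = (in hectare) 1.012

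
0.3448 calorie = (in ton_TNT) 3.448e-10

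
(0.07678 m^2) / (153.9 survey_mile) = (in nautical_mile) 1.674e-10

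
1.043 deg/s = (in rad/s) 0.0182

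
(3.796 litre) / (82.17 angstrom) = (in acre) 114.2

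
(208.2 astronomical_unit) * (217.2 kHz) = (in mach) 1.987e+16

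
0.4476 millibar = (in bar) 0.0004476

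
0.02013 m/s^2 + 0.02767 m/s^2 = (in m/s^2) 0.0478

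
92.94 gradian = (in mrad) 1460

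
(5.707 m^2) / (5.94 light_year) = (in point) 2.879e-13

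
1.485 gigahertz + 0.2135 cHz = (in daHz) 1.485e+08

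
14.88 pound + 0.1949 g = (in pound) 14.88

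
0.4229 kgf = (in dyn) 4.147e+05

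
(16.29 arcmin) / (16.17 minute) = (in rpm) 4.664e-05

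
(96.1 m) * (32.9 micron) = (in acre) 7.813e-07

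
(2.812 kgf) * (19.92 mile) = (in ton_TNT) 0.0002113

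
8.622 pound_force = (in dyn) 3.835e+06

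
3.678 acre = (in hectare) 1.488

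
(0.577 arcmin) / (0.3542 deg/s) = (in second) 0.02715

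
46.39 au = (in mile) 4.312e+09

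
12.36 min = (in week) 0.001226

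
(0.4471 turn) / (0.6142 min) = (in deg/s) 4.368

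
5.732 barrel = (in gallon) 240.7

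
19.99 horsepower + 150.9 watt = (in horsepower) 20.19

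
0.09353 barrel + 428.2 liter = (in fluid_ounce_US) 1.498e+04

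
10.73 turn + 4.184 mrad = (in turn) 10.73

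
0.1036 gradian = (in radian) 0.001627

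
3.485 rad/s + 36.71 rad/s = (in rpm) 383.8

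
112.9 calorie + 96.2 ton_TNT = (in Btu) 3.815e+08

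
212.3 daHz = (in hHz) 21.23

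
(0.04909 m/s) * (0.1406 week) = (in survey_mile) 2.594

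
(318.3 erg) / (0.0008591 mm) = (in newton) 37.05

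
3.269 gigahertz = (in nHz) 3.269e+18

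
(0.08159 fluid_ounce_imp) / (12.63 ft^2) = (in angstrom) 1.976e+04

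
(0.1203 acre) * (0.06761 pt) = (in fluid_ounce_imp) 408.7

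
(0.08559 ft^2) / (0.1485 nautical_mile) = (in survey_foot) 9.486e-05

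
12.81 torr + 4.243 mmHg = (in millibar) 22.74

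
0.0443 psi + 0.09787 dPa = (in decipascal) 3054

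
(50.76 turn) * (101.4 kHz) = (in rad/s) 3.234e+07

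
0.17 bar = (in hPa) 170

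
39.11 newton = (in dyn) 3.911e+06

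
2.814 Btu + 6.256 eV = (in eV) 1.853e+22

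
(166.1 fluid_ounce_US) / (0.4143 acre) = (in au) 1.958e-17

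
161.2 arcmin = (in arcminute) 161.2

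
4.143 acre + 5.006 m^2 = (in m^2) 1.677e+04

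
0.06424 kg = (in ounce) 2.266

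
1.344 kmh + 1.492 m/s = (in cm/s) 186.5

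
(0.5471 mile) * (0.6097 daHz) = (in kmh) 1.933e+04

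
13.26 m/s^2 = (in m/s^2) 13.26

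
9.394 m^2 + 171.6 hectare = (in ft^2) 1.847e+07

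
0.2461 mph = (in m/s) 0.11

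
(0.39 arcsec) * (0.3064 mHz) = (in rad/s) 5.793e-10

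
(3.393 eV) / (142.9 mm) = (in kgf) 3.879e-19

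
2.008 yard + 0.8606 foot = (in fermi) 2.098e+15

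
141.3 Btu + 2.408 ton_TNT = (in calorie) 2.408e+09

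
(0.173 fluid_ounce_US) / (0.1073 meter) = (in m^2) 4.768e-05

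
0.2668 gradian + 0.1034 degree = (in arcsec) 1237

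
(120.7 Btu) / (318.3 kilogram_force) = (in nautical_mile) 0.02203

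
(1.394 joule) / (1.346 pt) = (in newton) 2936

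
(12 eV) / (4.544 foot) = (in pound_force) 3.121e-19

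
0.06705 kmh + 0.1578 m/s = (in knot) 0.3429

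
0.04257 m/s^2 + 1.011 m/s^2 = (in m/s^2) 1.054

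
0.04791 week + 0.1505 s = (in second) 2.898e+04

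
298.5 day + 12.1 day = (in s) 2.684e+07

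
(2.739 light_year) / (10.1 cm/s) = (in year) 8.136e+09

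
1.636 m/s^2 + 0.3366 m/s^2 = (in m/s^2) 1.973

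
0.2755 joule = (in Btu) 0.0002611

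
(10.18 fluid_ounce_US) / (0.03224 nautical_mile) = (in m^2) 5.042e-06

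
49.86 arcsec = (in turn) 3.847e-05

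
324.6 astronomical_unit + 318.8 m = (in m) 4.856e+13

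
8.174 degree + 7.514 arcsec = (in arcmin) 490.6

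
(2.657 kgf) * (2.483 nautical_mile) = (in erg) 1.198e+12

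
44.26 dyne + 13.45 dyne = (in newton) 0.0005771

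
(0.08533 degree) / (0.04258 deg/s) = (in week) 3.313e-06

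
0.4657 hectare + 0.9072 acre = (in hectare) 0.8328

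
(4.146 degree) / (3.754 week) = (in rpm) 3.043e-07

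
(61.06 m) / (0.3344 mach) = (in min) 0.008938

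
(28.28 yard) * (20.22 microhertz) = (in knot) 0.001016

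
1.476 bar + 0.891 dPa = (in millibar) 1476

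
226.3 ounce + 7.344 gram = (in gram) 6423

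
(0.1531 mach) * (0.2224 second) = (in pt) 3.286e+04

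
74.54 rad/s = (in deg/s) 4271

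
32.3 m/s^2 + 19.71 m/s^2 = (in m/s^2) 52.01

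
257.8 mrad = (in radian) 0.2578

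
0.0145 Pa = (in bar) 1.45e-07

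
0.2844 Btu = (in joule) 300.1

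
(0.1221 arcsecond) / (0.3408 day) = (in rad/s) 2.01e-11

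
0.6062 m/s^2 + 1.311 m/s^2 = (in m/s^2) 1.917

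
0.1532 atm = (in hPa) 155.2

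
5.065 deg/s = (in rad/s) 0.0884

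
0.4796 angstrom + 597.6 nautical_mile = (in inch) 4.357e+07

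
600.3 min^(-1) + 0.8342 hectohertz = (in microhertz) 9.342e+07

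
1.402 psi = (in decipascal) 9.666e+04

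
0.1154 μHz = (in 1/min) 6.924e-06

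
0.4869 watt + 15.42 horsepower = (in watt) 1.15e+04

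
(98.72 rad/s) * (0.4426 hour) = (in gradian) 1.001e+07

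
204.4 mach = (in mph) 1.557e+05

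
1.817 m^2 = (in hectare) 0.0001817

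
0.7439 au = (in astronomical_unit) 0.7439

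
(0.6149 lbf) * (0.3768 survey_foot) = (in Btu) 0.0002977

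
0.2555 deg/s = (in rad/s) 0.004459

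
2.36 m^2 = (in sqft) 25.4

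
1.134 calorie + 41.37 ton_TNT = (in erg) 1.731e+18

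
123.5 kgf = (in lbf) 272.3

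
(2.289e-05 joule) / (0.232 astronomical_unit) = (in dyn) 6.595e-11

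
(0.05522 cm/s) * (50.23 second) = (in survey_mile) 1.723e-05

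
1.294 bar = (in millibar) 1294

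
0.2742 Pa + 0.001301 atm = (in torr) 0.9908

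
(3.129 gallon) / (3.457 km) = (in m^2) 3.426e-06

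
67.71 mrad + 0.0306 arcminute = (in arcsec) 1.397e+04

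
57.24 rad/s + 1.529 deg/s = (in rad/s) 57.27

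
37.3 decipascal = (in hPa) 0.0373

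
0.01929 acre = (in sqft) 840.3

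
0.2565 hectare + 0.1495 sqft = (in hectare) 0.2565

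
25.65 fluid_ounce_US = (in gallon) 0.2004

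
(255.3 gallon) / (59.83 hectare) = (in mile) 1.004e-09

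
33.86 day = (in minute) 4.876e+04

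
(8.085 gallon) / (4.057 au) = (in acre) 1.246e-17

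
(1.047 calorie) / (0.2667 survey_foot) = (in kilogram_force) 5.495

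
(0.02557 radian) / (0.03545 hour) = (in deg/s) 0.01148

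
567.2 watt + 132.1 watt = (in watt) 699.3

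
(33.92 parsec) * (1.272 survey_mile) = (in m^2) 2.143e+21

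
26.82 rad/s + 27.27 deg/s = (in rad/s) 27.3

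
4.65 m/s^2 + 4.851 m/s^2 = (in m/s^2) 9.501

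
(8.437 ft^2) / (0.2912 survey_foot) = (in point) 2.503e+04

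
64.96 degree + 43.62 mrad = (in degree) 67.46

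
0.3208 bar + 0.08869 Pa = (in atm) 0.3166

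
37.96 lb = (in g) 1.722e+04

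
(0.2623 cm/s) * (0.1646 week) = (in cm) 2.611e+04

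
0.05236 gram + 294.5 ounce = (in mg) 8.349e+06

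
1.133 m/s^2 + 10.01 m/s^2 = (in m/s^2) 11.14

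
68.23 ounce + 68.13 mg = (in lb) 4.265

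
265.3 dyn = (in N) 0.002653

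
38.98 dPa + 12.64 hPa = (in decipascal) 1.268e+04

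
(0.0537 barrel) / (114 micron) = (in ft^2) 806.1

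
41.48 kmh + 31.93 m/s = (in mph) 97.2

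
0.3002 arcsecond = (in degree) 8.339e-05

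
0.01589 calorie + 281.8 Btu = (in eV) 1.856e+24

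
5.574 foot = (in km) 0.001699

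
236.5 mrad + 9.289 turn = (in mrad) 5.86e+04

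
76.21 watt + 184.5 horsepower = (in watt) 1.377e+05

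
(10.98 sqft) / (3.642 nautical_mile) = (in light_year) 1.599e-20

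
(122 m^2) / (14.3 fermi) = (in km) 8.531e+12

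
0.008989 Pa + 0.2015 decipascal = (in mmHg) 0.0002186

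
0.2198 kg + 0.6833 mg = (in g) 219.8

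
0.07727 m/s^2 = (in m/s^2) 0.07727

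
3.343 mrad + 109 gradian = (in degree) 98.29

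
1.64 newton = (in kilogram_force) 0.1672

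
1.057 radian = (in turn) 0.1682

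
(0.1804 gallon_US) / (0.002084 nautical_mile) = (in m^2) 0.0001769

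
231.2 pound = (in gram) 1.049e+05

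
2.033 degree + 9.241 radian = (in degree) 531.5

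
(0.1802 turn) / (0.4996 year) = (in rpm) 6.862e-07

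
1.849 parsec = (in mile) 3.545e+13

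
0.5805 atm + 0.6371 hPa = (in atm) 0.5811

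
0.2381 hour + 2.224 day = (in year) 0.00612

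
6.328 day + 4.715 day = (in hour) 265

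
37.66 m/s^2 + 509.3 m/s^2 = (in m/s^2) 547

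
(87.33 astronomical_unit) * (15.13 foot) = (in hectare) 6.025e+09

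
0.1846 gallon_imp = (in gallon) 0.2217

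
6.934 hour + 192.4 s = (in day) 0.2911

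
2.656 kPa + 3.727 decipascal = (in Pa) 2656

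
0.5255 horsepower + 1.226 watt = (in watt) 393.1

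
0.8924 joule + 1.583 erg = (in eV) 5.57e+18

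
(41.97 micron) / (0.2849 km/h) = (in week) 8.769e-10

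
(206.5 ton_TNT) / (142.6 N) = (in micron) 6.059e+15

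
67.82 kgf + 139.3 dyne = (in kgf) 67.82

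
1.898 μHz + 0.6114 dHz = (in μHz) 6.114e+04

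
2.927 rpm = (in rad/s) 0.3065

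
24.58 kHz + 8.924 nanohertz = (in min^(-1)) 1.475e+06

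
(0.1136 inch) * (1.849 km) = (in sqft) 57.43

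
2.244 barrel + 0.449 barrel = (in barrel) 2.693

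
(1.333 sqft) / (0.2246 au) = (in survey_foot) 1.209e-11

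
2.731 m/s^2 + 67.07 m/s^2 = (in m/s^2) 69.8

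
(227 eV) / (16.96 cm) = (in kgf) 2.187e-17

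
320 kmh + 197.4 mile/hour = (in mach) 0.5202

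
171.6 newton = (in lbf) 38.58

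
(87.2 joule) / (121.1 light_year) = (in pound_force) 1.711e-17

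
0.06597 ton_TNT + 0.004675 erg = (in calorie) 6.597e+07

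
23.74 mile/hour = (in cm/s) 1061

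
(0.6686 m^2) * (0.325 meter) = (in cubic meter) 0.2173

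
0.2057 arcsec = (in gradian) 6.349e-05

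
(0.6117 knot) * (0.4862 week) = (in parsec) 2.999e-12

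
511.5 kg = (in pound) 1128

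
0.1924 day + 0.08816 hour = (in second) 1.694e+04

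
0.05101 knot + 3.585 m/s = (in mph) 8.078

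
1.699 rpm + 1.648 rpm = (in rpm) 3.347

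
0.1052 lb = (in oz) 1.683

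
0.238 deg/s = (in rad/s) 0.004154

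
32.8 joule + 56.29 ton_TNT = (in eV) 1.47e+30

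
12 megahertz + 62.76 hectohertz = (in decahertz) 1.201e+06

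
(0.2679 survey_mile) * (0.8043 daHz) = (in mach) 10.18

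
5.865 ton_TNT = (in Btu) 2.326e+07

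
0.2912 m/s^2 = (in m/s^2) 0.2912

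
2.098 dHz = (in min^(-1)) 12.59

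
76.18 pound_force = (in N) 338.9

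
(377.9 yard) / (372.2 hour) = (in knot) 0.0005013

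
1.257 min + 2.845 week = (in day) 19.92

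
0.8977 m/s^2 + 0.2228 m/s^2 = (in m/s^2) 1.121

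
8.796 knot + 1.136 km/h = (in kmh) 17.43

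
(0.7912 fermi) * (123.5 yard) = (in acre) 2.208e-17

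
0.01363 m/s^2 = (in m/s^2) 0.01363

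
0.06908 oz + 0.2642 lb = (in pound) 0.2685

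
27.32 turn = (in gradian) 1.093e+04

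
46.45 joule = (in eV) 2.899e+20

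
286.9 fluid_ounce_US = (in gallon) 2.241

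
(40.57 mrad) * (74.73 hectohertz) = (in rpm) 2895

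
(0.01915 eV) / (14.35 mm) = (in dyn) 2.138e-14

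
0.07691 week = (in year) 0.001475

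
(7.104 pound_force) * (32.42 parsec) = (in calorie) 7.555e+18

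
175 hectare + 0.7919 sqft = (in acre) 432.4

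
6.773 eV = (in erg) 1.085e-11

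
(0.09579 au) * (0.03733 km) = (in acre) 1.322e+08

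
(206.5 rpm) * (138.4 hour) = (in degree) 6.173e+08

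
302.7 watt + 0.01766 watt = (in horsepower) 0.406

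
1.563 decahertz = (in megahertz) 1.563e-05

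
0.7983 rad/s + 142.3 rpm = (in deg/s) 899.5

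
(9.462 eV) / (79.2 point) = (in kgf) 5.533e-18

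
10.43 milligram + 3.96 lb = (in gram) 1796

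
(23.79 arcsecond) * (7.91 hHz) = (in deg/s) 5.227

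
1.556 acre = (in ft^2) 6.778e+04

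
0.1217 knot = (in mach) 0.0001839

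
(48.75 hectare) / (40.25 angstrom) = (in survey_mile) 7.526e+10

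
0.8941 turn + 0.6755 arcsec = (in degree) 321.9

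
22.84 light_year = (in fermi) 2.161e+32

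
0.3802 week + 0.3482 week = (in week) 0.7284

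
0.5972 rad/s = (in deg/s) 34.22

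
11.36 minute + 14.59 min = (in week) 0.002574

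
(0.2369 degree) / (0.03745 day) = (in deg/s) 7.321e-05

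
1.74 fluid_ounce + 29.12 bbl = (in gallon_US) 1223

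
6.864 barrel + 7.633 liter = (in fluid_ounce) 3.716e+04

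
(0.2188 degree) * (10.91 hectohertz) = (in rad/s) 4.166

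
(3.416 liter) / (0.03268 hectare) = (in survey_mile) 6.495e-09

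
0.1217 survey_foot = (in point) 105.1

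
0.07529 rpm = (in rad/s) 0.007884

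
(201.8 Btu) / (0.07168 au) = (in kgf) 2.025e-06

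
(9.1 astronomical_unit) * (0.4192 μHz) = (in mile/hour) 1.277e+06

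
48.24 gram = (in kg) 0.04824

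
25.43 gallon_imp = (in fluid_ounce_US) 3909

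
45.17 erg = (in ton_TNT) 1.08e-15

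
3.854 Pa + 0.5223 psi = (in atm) 0.03558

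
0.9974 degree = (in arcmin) 59.84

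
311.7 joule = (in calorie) 74.5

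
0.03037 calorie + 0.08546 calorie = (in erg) 4.846e+06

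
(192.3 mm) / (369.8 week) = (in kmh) 3.095e-09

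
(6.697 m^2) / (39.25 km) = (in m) 0.0001706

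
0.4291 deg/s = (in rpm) 0.07152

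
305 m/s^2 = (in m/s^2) 305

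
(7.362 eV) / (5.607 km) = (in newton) 2.104e-22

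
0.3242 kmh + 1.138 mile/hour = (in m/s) 0.5988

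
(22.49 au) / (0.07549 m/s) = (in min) 7.428e+11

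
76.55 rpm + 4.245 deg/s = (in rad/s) 8.09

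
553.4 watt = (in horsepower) 0.7421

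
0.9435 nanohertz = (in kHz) 9.435e-13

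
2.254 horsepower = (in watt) 1681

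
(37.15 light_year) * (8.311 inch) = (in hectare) 7.419e+12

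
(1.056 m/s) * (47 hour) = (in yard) 1.954e+05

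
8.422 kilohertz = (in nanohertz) 8.422e+12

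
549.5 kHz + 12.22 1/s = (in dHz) 5.495e+06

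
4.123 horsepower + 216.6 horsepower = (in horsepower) 220.7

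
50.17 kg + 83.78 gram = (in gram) 5.025e+04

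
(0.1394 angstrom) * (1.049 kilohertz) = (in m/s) 1.462e-08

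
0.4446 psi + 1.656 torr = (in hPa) 32.86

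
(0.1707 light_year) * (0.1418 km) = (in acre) 5.659e+13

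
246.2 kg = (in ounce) 8684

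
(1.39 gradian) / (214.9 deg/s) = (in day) 6.738e-08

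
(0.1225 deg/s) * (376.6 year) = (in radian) 2.539e+07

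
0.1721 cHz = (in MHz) 1.721e-09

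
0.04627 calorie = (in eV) 1.208e+18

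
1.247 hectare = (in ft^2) 1.342e+05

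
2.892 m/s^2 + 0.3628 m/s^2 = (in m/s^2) 3.255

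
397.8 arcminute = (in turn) 0.01842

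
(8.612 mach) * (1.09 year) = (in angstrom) 1.008e+21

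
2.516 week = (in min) 2.536e+04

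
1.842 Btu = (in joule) 1943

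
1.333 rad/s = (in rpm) 12.73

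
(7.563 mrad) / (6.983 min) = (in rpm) 0.0001724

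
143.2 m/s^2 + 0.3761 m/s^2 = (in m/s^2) 143.6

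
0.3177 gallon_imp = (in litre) 1.444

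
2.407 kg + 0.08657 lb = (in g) 2446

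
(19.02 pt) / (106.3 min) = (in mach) 3.09e-09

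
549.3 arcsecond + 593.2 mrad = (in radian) 0.5959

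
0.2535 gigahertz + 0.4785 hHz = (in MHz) 253.5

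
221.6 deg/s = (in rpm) 36.93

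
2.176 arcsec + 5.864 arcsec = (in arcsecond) 8.04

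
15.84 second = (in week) 2.619e-05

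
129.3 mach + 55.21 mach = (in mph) 1.405e+05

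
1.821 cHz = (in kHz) 1.821e-05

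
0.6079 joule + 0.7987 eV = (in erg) 6.079e+06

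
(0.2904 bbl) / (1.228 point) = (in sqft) 1147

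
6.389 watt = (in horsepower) 0.008568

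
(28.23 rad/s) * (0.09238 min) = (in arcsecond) 3.227e+07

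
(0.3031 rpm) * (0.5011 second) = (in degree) 0.9113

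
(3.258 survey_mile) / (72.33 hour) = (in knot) 0.03914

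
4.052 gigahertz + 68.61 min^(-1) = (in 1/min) 2.431e+11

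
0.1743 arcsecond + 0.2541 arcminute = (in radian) 7.476e-05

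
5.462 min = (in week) 0.0005419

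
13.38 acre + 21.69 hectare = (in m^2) 2.71e+05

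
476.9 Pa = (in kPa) 0.4769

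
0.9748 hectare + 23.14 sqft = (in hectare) 0.975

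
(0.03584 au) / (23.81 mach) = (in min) 1.102e+04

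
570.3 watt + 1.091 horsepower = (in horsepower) 1.856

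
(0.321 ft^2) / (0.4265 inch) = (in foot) 9.032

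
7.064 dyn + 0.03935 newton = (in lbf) 0.008862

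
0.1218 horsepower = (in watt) 90.83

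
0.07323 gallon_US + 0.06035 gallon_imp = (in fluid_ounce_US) 18.65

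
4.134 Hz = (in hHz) 0.04134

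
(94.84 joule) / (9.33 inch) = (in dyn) 4.002e+07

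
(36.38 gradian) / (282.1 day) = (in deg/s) 1.343e-06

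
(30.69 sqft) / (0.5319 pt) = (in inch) 5.982e+05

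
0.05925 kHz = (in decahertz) 5.925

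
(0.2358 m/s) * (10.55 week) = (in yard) 1.645e+06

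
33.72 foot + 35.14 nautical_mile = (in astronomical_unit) 4.351e-07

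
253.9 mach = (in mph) 1.934e+05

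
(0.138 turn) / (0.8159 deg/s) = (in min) 1.015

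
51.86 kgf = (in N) 508.6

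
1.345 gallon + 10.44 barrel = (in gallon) 439.8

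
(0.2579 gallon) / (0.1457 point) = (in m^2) 18.99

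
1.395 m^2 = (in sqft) 15.02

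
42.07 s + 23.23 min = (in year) 4.553e-05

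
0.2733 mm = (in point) 0.7747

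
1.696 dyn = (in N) 1.696e-05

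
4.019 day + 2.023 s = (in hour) 96.46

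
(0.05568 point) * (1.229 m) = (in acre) 5.965e-09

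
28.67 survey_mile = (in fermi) 4.614e+19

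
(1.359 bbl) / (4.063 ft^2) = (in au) 3.826e-12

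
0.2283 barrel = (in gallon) 9.589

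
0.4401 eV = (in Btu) 6.683e-23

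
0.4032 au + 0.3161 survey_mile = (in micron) 6.032e+16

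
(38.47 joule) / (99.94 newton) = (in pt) 1091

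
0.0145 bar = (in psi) 0.2103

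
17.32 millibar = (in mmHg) 12.99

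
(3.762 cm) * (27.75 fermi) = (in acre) 2.58e-19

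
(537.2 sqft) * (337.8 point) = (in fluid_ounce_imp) 2.093e+05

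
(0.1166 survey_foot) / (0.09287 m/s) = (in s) 0.3827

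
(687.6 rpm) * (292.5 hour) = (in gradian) 4.827e+09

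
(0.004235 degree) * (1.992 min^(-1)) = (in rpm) 2.343e-05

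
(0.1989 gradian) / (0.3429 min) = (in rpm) 0.00145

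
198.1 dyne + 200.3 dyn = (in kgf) 0.0004063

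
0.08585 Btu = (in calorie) 21.65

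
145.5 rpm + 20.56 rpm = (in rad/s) 17.39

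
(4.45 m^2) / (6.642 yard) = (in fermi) 7.327e+14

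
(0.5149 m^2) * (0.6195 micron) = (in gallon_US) 8.427e-05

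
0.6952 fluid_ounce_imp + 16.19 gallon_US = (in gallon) 16.2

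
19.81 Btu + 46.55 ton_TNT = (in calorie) 4.655e+10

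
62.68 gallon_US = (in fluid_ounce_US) 8023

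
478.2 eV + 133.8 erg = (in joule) 1.338e-05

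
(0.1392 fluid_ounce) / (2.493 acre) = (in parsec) 1.322e-26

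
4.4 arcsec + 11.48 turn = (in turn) 11.48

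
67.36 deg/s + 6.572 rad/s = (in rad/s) 7.748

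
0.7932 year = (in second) 2.501e+07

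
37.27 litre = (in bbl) 0.2344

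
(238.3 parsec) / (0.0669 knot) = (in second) 2.137e+20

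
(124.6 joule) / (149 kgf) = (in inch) 3.357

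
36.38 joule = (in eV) 2.271e+20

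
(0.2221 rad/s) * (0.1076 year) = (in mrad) 7.536e+08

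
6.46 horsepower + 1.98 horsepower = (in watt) 6294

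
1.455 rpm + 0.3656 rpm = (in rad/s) 0.1907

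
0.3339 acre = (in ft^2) 1.454e+04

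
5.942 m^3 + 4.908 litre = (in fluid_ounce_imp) 2.093e+05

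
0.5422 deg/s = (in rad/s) 0.009463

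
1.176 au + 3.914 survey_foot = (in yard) 1.924e+11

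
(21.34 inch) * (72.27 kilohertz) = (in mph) 8.763e+04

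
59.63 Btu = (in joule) 6.291e+04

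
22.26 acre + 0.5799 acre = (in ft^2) 9.949e+05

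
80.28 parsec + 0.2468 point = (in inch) 9.753e+19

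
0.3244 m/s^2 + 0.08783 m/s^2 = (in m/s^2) 0.4122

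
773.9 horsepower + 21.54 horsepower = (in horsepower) 795.4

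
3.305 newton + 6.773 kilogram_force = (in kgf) 7.11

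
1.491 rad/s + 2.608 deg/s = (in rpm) 14.67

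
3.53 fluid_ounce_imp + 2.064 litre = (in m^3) 0.002164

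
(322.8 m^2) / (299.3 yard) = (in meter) 1.179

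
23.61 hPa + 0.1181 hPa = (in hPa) 23.73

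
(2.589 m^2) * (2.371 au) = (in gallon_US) 2.426e+14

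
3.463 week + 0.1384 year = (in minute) 1.077e+05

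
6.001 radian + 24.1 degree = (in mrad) 6422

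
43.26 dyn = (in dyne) 43.26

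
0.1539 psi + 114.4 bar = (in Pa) 1.144e+07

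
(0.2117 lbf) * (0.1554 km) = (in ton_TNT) 3.498e-08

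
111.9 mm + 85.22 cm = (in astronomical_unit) 6.445e-12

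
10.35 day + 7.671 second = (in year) 0.02836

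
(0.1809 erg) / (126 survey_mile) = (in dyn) 8.921e-09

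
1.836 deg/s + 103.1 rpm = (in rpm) 103.4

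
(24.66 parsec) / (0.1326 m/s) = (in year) 1.82e+11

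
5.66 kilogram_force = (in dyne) 5.551e+06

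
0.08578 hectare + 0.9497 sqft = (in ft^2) 9234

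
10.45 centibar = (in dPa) 1.045e+05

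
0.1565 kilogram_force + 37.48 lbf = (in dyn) 1.683e+07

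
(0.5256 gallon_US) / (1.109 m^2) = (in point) 5.086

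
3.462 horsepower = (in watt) 2582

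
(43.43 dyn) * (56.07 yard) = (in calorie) 0.005322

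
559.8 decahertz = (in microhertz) 5.598e+09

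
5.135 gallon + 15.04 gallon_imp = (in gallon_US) 23.2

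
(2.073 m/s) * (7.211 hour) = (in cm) 5.381e+06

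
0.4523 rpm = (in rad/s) 0.04736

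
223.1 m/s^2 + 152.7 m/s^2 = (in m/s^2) 375.8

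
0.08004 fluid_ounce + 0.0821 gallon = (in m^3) 0.0003131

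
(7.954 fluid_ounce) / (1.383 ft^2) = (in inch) 0.07208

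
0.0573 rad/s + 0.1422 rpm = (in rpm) 0.6894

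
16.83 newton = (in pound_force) 3.784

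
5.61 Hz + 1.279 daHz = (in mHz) 1.84e+04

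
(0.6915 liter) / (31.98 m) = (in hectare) 2.162e-09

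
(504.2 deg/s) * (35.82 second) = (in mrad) 3.152e+05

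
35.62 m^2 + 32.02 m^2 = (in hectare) 0.006764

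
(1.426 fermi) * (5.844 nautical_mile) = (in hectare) 1.543e-15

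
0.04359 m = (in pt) 123.6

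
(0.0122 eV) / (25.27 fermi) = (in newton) 7.735e-08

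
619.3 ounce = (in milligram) 1.756e+07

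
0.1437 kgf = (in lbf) 0.3168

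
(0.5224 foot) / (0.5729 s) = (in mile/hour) 0.6217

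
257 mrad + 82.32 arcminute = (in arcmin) 965.8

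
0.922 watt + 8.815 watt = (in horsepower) 0.01306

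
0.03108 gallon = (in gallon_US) 0.03108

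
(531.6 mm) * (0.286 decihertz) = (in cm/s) 1.52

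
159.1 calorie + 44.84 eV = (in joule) 665.7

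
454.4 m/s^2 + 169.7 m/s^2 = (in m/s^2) 624.1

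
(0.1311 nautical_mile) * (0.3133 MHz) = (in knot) 1.479e+08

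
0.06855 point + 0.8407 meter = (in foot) 2.758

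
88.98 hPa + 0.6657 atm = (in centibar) 76.35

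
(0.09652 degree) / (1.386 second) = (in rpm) 0.01161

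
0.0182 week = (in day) 0.1274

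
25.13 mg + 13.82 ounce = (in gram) 391.8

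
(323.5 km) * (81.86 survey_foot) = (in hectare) 807.2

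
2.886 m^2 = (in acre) 0.0007131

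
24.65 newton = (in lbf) 5.542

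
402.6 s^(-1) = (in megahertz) 0.0004026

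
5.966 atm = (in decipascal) 6.045e+06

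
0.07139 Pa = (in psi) 1.035e-05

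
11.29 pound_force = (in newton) 50.22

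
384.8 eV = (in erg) 6.165e-10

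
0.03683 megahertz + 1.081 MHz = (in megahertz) 1.118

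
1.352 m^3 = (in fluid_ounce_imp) 4.758e+04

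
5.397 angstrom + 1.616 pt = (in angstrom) 5.701e+06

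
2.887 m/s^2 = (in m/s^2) 2.887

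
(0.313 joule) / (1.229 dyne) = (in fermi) 2.547e+19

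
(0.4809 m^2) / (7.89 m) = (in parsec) 1.975e-18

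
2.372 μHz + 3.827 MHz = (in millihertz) 3.827e+09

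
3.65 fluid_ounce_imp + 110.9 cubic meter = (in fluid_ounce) 3.75e+06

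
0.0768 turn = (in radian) 0.4825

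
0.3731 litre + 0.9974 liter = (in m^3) 0.001371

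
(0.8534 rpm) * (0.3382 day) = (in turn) 415.6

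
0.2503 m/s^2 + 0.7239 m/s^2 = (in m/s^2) 0.9742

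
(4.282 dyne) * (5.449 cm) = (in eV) 1.456e+13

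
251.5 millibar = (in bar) 0.2515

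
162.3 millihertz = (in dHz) 1.623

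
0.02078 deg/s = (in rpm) 0.003463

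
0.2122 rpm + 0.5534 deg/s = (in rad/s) 0.03188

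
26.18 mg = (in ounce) 0.0009235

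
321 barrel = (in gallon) 1.348e+04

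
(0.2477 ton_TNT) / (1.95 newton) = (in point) 1.507e+12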